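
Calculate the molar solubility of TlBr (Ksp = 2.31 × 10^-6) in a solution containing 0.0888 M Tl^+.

2.60e-5 M

TlBr(s) ⇌ Tl^+(aq) + Br^-(aq)
Ksp = [Tl^+][Br^-]
Let s be the molar solubility in this solution. [Tl^+] = 0.0888 + s ≈ 0.0888, [Br^-] = s (since the Tl^+ already present dominates).
Ksp ≈ 0.0888 × s
s = 2.60 × 10^-5 M
Check: s = 2.6 x 10^-5 ≪ 0.0888, so the approximation is valid.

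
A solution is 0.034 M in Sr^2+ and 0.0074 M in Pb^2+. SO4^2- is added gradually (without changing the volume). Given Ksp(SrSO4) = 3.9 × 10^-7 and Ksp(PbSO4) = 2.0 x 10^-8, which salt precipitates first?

Each salt begins to precipitate when Q = Ksp, i.e. when [SO4^2-] reaches its threshold.
For SrSO4: 3.9 × 10^-7 = 0.034 × [SO4^2-]  ⇒  [SO4^2-] = 1.1 × 10^-5 M.
For PbSO4: 2.0 x 10^-8 = 0.0074 × [SO4^2-]  ⇒  [SO4^2-] = 2.7 × 10^-6 M.
The salt with the lower threshold [SO4^2-] precipitates first: PbSO4.

PbSO4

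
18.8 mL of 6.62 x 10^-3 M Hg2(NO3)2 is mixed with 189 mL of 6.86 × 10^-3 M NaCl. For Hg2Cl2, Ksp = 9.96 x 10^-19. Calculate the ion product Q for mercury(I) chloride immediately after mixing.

Total volume = 18.8 + 189 = 207.8 mL.
[Hg2^2+] = 6.62 × 10^-3 × (18.8/207.8) = 5.989 x 10^-4 M
[Cl^-] = 6.86 × 10^-3 × (189/207.8) = 6.239 × 10^-3 M
Hg2Cl2(s) ⇌ Hg2^2+(aq) + 2 Cl^-(aq), so Q = [Hg2^2+][Cl^-]^2
Q = (5.989 x 10^-4)(6.239 × 10^-3)^2 = 2.33 × 10^-8
Q > Ksp, so Hg2Cl2 will precipitate.

Q = 2.33 x 10^-8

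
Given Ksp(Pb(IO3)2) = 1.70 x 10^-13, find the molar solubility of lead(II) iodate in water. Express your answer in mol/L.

3.49e-5 M

Pb(IO3)2(s) ⇌ Pb^2+ + 2 IO3^-
Ksp = [Pb^2+][IO3^-]^2
If s mol/L of Pb(IO3)2 dissolves, [Pb^2+] = s and [IO3^-] = 2s.
Ksp = s(2s)^2 = 4s^3
s^3 = 1.70 x 10^-13 / 4, so s = 3.49 × 10^-5 M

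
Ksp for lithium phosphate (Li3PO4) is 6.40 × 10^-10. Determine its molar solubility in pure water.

Li3PO4(s) ⇌ 3 Li^+(aq) + PO4^3-(aq)
Ksp = [Li^+]^3[PO4^3-]
If s mol/L of Li3PO4 dissolves, [Li^+] = 3s and [PO4^3-] = s.
So Ksp = (3s)^3 × s = 27s^4
s^4 = 6.40 × 10^-10 / 27, so s = 2.21 × 10^-3 M

s ≈ 2.21 × 10^-3 M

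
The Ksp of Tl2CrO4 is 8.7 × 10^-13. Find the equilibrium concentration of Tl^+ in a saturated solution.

[Tl^+] = 1.2e-4 M

Tl2CrO4(s) ⇌ 2 Tl^+ + CrO4^2-
Ksp = [Tl^+]^2[CrO4^2-]
Let s = molar solubility. Then [Tl^+] = 2s and [CrO4^2-] = s.
So Ksp = (2s)^2 × s = 4s^3
Solving, s = (8.7 × 10^-13/4)^(1/3) = 6.01 x 10^-5 M
[Tl^+] = 2s = 1.2 × 10^-4 M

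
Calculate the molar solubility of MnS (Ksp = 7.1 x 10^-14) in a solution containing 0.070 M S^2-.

s = 1.0 x 10^-12 M

MnS(s) ⇌ Mn^2+ + S^2-
Ksp = [Mn^2+][S^2-]
If s mol/L dissolves here, [Mn^2+] = s, [S^2-] = 0.070 + s ≈ 0.070 (common-ion effect: S^2- is already 0.070 M).
Ksp ≈ s × 0.070
s = 1.0 × 10^-12 M
Check: s = 1.0 × 10^-12 ≪ 0.070, so the approximation is valid.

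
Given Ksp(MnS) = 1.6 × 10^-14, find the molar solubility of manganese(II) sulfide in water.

1.3 x 10^-7 M

MnS(s) <=> Mn^2+ + S^2-
Ksp = [Mn^2+][S^2-]
For each mole of MnS that dissolves: [Mn^2+] = s, [S^2-] = s.
Ksp = s × s = s^2
s = (1.6 × 10^-14)^(1/2) = 1.3 x 10^-7 M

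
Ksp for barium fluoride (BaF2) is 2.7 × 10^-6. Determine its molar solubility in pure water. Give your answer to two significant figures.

BaF2(s) ⇌ Ba^2+ + 2 F^-
Ksp = [Ba^2+][F^-]^2
With molar solubility s: [Ba^2+] = s, [F^-] = 2s.
So Ksp = s × (2s)^2 = 4s^3
s^3 = 2.7 × 10^-6 / 4, so s = 8.8 × 10^-3 M

s ≈ 8.8 × 10^-3 M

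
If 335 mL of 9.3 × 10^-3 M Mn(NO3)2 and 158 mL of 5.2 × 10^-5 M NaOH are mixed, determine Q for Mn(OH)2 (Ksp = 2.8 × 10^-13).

Total volume = 335 + 158 = 493 mL.
[Mn^2+] = 9.3 × 10^-3 × (335/493) = 6.32 × 10^-3 M
[OH^-] = 5.2 x 10^-5 × (158/493) = 1.67 x 10^-5 M
Mn(OH)2(s) <=> Mn^2+ + 2 OH^-, so Q = [Mn^2+][OH^-]^2
Q = (6.32 × 10^-3)(1.67 × 10^-5)^2 = 1.8 × 10^-12
Q > Ksp, so Mn(OH)2 will precipitate.

Q = 1.8 × 10^-12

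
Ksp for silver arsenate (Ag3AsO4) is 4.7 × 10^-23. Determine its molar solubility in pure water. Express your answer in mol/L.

Ag3AsO4(s) ⇌ 3 Ag^+ + AsO4^3-
Ksp = [Ag^+]^3[AsO4^3-]
If s mol/L of Ag3AsO4 dissolves, [Ag^+] = 3s and [AsO4^3-] = s.
Ksp = (3s)^3s = 27s^4
s^4 = 4.7 × 10^-23 / 27, so s = 1.1 x 10^-6 M

s ≈ 1.1 × 10^-6 M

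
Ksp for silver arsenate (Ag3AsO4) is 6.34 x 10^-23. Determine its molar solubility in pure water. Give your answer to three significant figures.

Ag3AsO4(s) ⇌ 3 Ag^+(aq) + AsO4^3-(aq)
Ksp = [Ag^+]^3[AsO4^3-]
If s mol/L of Ag3AsO4 dissolves, [Ag^+] = 3s and [AsO4^3-] = s.
Substituting: Ksp = (3s)^3s = 27s^4
s^4 = 6.34 x 10^-23 / 27, so s = 1.24 × 10^-6 M

s ≈ 1.24e-6 M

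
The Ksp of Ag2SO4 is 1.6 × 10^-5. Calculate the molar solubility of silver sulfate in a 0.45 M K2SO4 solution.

3.0e-3 M

Ag2SO4(s) ⇌ 2 Ag^+(aq) + SO4^2-(aq)
Ksp = [Ag^+]^2[SO4^2-]
Let s = moles of Ag2SO4 that dissolve per litre. [Ag^+] = 2s, [SO4^2-] = 0.45 + s ≈ 0.45 (common-ion effect: SO4^2- is already 0.45 M).
Ksp ≈ (2s)^2 × 0.45
s = 3.0 × 10^-3 M
Check: s = 3.0 × 10^-3 ≪ 0.45, so the approximation is valid.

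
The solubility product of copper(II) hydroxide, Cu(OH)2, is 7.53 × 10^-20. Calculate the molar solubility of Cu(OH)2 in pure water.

Cu(OH)2(s) ⇌ Cu^2+(aq) + 2 OH^-(aq)
Ksp = [Cu^2+][OH^-]^2
For each mole of Cu(OH)2 that dissolves: [Cu^2+] = s, [OH^-] = 2s.
Substituting: Ksp = s(2s)^2 = 4s^3
Solving, s = (7.53 × 10^-20/4)^(1/3) = 2.66 × 10^-7 M

s = 2.66e-7 M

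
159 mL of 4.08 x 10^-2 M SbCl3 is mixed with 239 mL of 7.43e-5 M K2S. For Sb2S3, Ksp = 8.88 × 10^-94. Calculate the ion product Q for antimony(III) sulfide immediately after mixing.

Q = 2.36 × 10^-17

Total volume = 159 + 239 = 398 mL.
[Sb^3+] = 4.08 × 10^-2 × (159/398) = 1.630 x 10^-2 M
[S^2-] = 7.43 x 10^-5 × (239/398) = 4.462 x 10^-5 M
Sb2S3(s) <=> 2 Sb^3+(aq) + 3 S^2-(aq), so Q = [Sb^3+]^2[S^2-]^3
Q = (1.630 × 10^-2)^2(4.462 × 10^-5)^3 = 2.36 × 10^-17
Q > Ksp, so Sb2S3 will precipitate.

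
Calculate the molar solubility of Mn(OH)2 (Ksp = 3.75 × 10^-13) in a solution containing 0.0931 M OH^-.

s = 4.33 x 10^-11 M

Mn(OH)2(s) ⇌ Mn^2+ + 2 OH^-
Ksp = [Mn^2+][OH^-]^2
Let s = moles of Mn(OH)2 that dissolve per litre. [Mn^2+] = s, [OH^-] = 0.0931 + 2s ≈ 0.0931 (since the OH^- already present dominates).
Ksp ≈ s × (0.0931)^2
s = 4.33 × 10^-11 M
Check: 2s = 8.7 x 10^-11 ≪ 0.0931, so the approximation is valid.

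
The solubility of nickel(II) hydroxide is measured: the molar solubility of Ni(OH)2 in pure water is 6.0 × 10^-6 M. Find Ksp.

Ni(OH)2(s) ⇌ Ni^2+(aq) + 2 OH^-(aq)
With molar solubility s: [Ni^2+] = s, [OH^-] = 2s.
Ksp = [Ni^2+][OH^-]^2
Substituting: Ksp = s(2s)^2 = 4s^3
With s = 6.0 × 10^-6: Ksp = 8.6 x 10^-16

Ksp ≈ 8.6 × 10^-16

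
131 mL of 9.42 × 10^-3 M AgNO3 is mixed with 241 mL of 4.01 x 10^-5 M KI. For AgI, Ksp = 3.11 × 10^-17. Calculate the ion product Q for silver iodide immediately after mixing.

Total volume = 131 + 241 = 372 mL.
[Ag^+] = 9.42 x 10^-3 × (131/372) = 3.317 x 10^-3 M
[I^-] = 4.01 × 10^-5 × (241/372) = 2.598 x 10^-5 M
AgI(s) <=> Ag^+(aq) + I^-(aq), so Q = [Ag^+][I^-]
Q = (3.317 × 10^-3)(2.598 × 10^-5) = 8.62 × 10^-8
Q > Ksp, so AgI will precipitate.

Q = 8.62 × 10^-8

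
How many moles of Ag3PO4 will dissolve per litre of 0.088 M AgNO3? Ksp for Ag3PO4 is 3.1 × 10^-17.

s ≈ 4.5 × 10^-14 M

Ag3PO4(s) <=> 3 Ag^+ + PO4^3-
Ksp = [Ag^+]^3[PO4^3-]
Let s be the molar solubility in this solution. [Ag^+] = 0.088 + 3s ≈ 0.088, [PO4^3-] = s (common-ion effect: Ag^+ is already 0.088 M).
Ksp ≈ (0.088)^3 × s
s = 4.5 × 10^-14 M
Check: 3s = 1.4 × 10^-13 ≪ 0.088, so the approximation is valid.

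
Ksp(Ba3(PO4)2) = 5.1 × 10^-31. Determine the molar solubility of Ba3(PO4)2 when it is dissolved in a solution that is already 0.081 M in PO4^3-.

s ≈ 1.4 × 10^-10 M

Ba3(PO4)2(s) ⇌ 3 Ba^2+(aq) + 2 PO4^3-(aq)
Ksp = [Ba^2+]^3[PO4^3-]^2
Let s be the molar solubility in this solution. [Ba^2+] = 3s, [PO4^3-] = 0.081 + 2s ≈ 0.081 (common-ion effect: PO4^3- is already 0.081 M).
Ksp ≈ (3s)^3 × (0.081)^2
s = 1.4 × 10^-10 M
Check: 2s = 2.8 x 10^-10 ≪ 0.081, so the approximation is valid.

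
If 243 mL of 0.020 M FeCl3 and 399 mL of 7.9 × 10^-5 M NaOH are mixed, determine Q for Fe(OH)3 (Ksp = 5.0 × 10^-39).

Total volume = 243 + 399 = 642 mL.
[Fe^3+] = 2.0 × 10^-2 × (243/642) = 7.57 × 10^-3 M
[OH^-] = 7.9 × 10^-5 × (399/642) = 4.91 × 10^-5 M
Fe(OH)3(s) <=> Fe^3+ + 3 OH^-, so Q = [Fe^3+][OH^-]^3
Q = (7.57 x 10^-3)(4.91 x 10^-5)^3 = 9.0 x 10^-16
Q > Ksp, so Fe(OH)3 will precipitate.

Q = 9.0 x 10^-16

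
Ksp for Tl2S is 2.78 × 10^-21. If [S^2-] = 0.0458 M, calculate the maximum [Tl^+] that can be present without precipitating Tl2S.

Tl2S(s) <=> 2 Tl^+(aq) + S^2-(aq)
Ksp = [Tl^+]^2[S^2-]
Precipitation begins when Q = Ksp. With [S^2-] = 0.0458 M:
2.78 × 10^-21 = (0.0458) × [Tl^+]^2
[Tl^+] = (2.78 × 10^-21 / 4.58 × 10^-2)^(1/2) = 2.46 × 10^-10 M

[Tl^+] = 2.46e-10 M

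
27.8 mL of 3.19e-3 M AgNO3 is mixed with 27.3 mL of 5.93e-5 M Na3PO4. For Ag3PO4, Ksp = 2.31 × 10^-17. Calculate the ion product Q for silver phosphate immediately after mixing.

Q = 1.22e-13

Total volume = 27.8 + 27.3 = 55.1 mL.
[Ag^+] = 3.19 × 10^-3 × (27.8/55.1) = 1.609 × 10^-3 M
[PO4^3-] = 5.93 × 10^-5 × (27.3/55.1) = 2.938 x 10^-5 M
Ag3PO4(s) ⇌ 3 Ag^+ + PO4^3-, so Q = [Ag^+]^3[PO4^3-]
Q = (1.609 × 10^-3)^3(2.938 × 10^-5) = 1.22 x 10^-13
Q > Ksp, so Ag3PO4 will precipitate.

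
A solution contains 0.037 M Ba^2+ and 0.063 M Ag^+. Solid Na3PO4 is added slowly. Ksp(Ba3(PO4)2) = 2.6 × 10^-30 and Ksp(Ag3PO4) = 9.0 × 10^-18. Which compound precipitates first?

Precipitation of each salt starts when its ion product equals its Ksp.
For Ba3(PO4)2: 2.6 × 10^-30 = (0.037)^3 × [PO4^3-]^2  ⇒  [PO4^3-] = 2.3 × 10^-13 M.
For Ag3PO4: 9.0 × 10^-18 = (0.063)^3 × [PO4^3-]  ⇒  [PO4^3-] = 3.6 × 10^-14 M.
The salt with the lower threshold [PO4^3-] precipitates first: Ag3PO4.

Ag3PO4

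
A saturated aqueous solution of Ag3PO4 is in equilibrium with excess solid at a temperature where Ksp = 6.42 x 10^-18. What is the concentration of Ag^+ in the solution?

[Ag^+] ≈ 6.62e-5 M

Ag3PO4(s) <=> 3 Ag^+ + PO4^3-
Ksp = [Ag^+]^3[PO4^3-]
With molar solubility s: [Ag^+] = 3s, [PO4^3-] = s.
Ksp = (3s)^3s = 27s^4
Solving, s = (6.42 x 10^-18/27)^(1/4) = 2.208 × 10^-5 M
[Ag^+] = 3s = 6.62 x 10^-5 M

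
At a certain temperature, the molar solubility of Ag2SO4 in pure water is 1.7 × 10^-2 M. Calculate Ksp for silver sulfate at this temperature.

Ag2SO4(s) <=> 2 Ag^+(aq) + SO4^2-(aq)
If s mol/L of Ag2SO4 dissolves, [Ag^+] = 2s and [SO4^2-] = s.
Ksp = [Ag^+]^2[SO4^2-]
Ksp = (2s)^2s = 4s^3
With s = 1.7 × 10^-2: Ksp = 2.0 × 10^-5

2.0 × 10^-5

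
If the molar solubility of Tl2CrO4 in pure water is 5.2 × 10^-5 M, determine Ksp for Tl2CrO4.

Tl2CrO4(s) ⇌ 2 Tl^+(aq) + CrO4^2-(aq)
Let s = molar solubility. Then [Tl^+] = 2s and [CrO4^2-] = s.
Ksp = [Tl^+]^2[CrO4^2-]
Substituting: Ksp = (2s)^2s = 4s^3
Ksp = 4 × (5.2 × 10^-5)^3 = 5.6 × 10^-13

Ksp ≈ 5.6e-13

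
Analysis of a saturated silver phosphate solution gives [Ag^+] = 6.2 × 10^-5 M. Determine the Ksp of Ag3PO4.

Ksp ≈ 4.9e-18

Ag3PO4(s) <=> 3 Ag^+(aq) + PO4^3-(aq)
Stoichiometry gives [PO4^3-] = (1/3)[Ag^+] = 2.07 x 10^-5 M.
Ksp = [Ag^+]^3[PO4^3-]
Ksp = (6.2 × 10^-5)^3 × 2.07 x 10^-5 = 4.9 × 10^-18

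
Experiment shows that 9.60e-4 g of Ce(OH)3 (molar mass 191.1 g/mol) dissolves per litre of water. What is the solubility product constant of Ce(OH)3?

Ksp = 1.72 x 10^-20

Molar solubility s = (9.60 x 10^-4 g/L) / (191.1 g/mol) = 5.024 x 10^-6 M.
Ce(OH)3(s) ⇌ Ce^3+ + 3 OH^-
If s mol/L of Ce(OH)3 dissolves, [Ce^3+] = s and [OH^-] = 3s.
Ksp = [Ce^3+][OH^-]^3
Ksp = s(3s)^3 = 27s^4
With s = 5.024 x 10^-6: Ksp = 1.72 x 10^-20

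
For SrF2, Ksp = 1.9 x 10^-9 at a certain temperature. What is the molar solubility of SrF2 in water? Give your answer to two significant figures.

7.8e-4 M

SrF2(s) <=> Sr^2+ + 2 F^-
Ksp = [Sr^2+][F^-]^2
For each mole of SrF2 that dissolves: [Sr^2+] = s, [F^-] = 2s.
Ksp = s(2s)^2 = 4s^3
s = (1.9 x 10^-9 / 4)^(1/3) = 7.8 × 10^-4 M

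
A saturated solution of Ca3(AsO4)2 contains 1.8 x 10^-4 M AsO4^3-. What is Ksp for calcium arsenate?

Ksp ≈ 6.4 x 10^-19

Ca3(AsO4)2(s) <=> 3 Ca^2+(aq) + 2 AsO4^3-(aq)
Stoichiometry gives [Ca^2+] = (3/2)[AsO4^3-] = 2.70 × 10^-4 M.
Ksp = [Ca^2+]^3[AsO4^3-]^2
Ksp = (2.70 × 10^-4)^3 × (1.8 × 10^-4)^2 = 6.4 x 10^-19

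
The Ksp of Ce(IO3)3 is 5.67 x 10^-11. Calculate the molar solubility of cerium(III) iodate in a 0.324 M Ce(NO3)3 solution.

Ce(IO3)3(s) <=> Ce^3+(aq) + 3 IO3^-(aq)
Ksp = [Ce^3+][IO3^-]^3
Let s be the molar solubility in this solution. [Ce^3+] = 0.324 + s ≈ 0.324, [IO3^-] = 3s (Ksp is small, so little additional dissolves).
Ksp ≈ 0.324 × (3s)^3
s = 1.86 x 10^-4 M
Check: s = 1.9 × 10^-4 ≪ 0.324, so the approximation is valid.

s = 1.86e-4 M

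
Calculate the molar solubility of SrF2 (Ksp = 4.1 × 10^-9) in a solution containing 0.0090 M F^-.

5.1 × 10^-5 M

SrF2(s) ⇌ Sr^2+ + 2 F^-
Ksp = [Sr^2+][F^-]^2
Let s = moles of SrF2 that dissolve per litre. [Sr^2+] = s, [F^-] = 0.0090 + 2s ≈ 0.0090 (since the F^- already present dominates).
Ksp ≈ s × (0.0090)^2
s = 5.1 x 10^-5 M
Check: 2s = 1.0 x 10^-4 ≪ 0.0090, so the approximation is valid.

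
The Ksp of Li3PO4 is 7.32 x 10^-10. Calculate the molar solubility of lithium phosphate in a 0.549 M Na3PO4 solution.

s ≈ 3.67 × 10^-4 M

Li3PO4(s) ⇌ 3 Li^+ + PO4^3-
Ksp = [Li^+]^3[PO4^3-]
If s mol/L dissolves here, [Li^+] = 3s, [PO4^3-] = 0.549 + s ≈ 0.549 (Ksp is small, so little additional dissolves).
Ksp ≈ (3s)^3 × 0.549
s = 3.67 × 10^-4 M
Check: s = 3.7 x 10^-4 ≪ 0.549, so the approximation is valid.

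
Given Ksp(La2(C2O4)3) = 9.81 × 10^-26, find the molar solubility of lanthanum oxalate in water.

La2(C2O4)3(s) ⇌ 2 La^3+(aq) + 3 C2O4^2-(aq)
Ksp = [La^3+]^2[C2O4^2-]^3
For each mole of La2(C2O4)3 that dissolves: [La^3+] = 2s, [C2O4^2-] = 3s.
Substituting: Ksp = (2s)^2(3s)^3 = 108s^5
s^5 = 9.81 × 10^-26 / 108, so s = 3.91 × 10^-6 M

s ≈ 3.91 × 10^-6 M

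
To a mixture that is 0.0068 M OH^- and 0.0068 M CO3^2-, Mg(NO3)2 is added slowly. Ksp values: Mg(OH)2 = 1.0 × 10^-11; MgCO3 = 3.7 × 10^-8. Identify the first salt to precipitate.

Each salt begins to precipitate when Q = Ksp, i.e. when [Mg^2+] reaches its threshold.
For Mg(OH)2: 1.0 × 10^-11 = (0.0068)^2 × [Mg^2+]  ⇒  [Mg^2+] = 2.2 x 10^-7 M.
For MgCO3: 3.7 × 10^-8 = 0.0068 × [Mg^2+]  ⇒  [Mg^2+] = 5.4 × 10^-6 M.
The salt with the lower threshold [Mg^2+] precipitates first: Mg(OH)2.

Mg(OH)2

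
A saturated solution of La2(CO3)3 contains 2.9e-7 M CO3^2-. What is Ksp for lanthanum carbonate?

Ksp = 9.1e-34

La2(CO3)3(s) <=> 2 La^3+(aq) + 3 CO3^2-(aq)
Stoichiometry gives [La^3+] = (2/3)[CO3^2-] = 1.93 × 10^-7 M.
Ksp = [La^3+]^2[CO3^2-]^3
Ksp = (1.93 × 10^-7)^2 × (2.9 × 10^-7)^3 = 9.1 × 10^-34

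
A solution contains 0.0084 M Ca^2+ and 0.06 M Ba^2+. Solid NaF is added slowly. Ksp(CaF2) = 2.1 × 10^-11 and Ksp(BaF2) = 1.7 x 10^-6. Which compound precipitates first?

Precipitation of each salt starts when its ion product equals its Ksp.
For CaF2: 2.1 × 10^-11 = 0.0084 × [F^-]^2  ⇒  [F^-] = 5.0 × 10^-5 M.
For BaF2: 1.7 x 10^-6 = 0.06 × [F^-]^2  ⇒  [F^-] = 5.3 x 10^-3 M.
The salt with the lower threshold [F^-] precipitates first: CaF2.

CaF2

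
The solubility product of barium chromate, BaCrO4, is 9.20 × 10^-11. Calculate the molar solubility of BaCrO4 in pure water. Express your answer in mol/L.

9.59 × 10^-6 M

BaCrO4(s) ⇌ Ba^2+ + CrO4^2-
Ksp = [Ba^2+][CrO4^2-]
For each mole of BaCrO4 that dissolves: [Ba^2+] = s, [CrO4^2-] = s.
Ksp = (s)(s) = s^2
s = √(9.20 × 10^-11) = 9.59 × 10^-6 M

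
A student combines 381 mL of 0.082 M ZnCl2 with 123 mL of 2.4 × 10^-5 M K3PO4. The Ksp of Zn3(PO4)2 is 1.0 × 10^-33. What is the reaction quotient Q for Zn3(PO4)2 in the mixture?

Q = 8.2 × 10^-15

Total volume = 381 + 123 = 504 mL.
[Zn^2+] = 8.2 × 10^-2 × (381/504) = 6.20 x 10^-2 M
[PO4^3-] = 2.4 × 10^-5 × (123/504) = 5.86 x 10^-6 M
Zn3(PO4)2(s) ⇌ 3 Zn^2+(aq) + 2 PO4^3-(aq), so Q = [Zn^2+]^3[PO4^3-]^2
Q = (6.20 × 10^-2)^3(5.86 × 10^-6)^2 = 8.2 x 10^-15
Q > Ksp, so Zn3(PO4)2 will precipitate.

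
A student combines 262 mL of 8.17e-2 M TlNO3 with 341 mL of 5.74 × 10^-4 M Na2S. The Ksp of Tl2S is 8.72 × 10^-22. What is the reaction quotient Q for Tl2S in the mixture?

Total volume = 262 + 341 = 603 mL.
[Tl^+] = 8.17 x 10^-2 × (262/603) = 3.550 × 10^-2 M
[S^2-] = 5.74 × 10^-4 × (341/603) = 3.246 x 10^-4 M
Tl2S(s) ⇌ 2 Tl^+(aq) + S^2-(aq), so Q = [Tl^+]^2[S^2-]
Q = (3.550 × 10^-2)^2(3.246 × 10^-4) = 4.09 x 10^-7
Q > Ksp, so Tl2S will precipitate.

4.09e-7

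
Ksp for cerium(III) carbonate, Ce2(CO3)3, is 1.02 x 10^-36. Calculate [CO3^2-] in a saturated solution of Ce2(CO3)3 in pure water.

7.45 × 10^-8 M

Ce2(CO3)3(s) ⇌ 2 Ce^3+ + 3 CO3^2-
Ksp = [Ce^3+]^2[CO3^2-]^3
For each mole of Ce2(CO3)3 that dissolves: [Ce^3+] = 2s, [CO3^2-] = 3s.
So Ksp = (2s)^2 × (3s)^3 = 108s^5
Solving, s = (1.02 x 10^-36/108)^(1/5) = 2.483 × 10^-8 M
[CO3^2-] = 3s = 7.45 x 10^-8 M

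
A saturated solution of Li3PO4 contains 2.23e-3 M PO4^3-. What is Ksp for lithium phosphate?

Li3PO4(s) <=> 3 Li^+ + PO4^3-
Stoichiometry gives [Li^+] = (3/1)[PO4^3-] = 6.690 × 10^-3 M.
Ksp = [Li^+]^3[PO4^3-]
Ksp = (6.690 × 10^-3)^3 × 2.23 x 10^-3 = 6.68 × 10^-10

6.68e-10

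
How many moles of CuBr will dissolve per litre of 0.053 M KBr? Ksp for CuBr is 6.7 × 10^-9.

CuBr(s) ⇌ Cu^+(aq) + Br^-(aq)
Ksp = [Cu^+][Br^-]
If s mol/L dissolves here, [Cu^+] = s, [Br^-] = 0.053 + s ≈ 0.053 (Ksp is small, so little additional dissolves).
Ksp ≈ s × 0.053
s = 1.3 x 10^-7 M
Check: s = 1.3 x 10^-7 ≪ 0.053, so the approximation is valid.

1.3 × 10^-7 M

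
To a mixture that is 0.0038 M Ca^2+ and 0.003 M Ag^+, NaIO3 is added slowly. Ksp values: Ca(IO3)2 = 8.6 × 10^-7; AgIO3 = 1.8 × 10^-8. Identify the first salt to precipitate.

AgIO3

Each salt begins to precipitate when Q = Ksp, i.e. when [IO3^-] reaches its threshold.
For Ca(IO3)2: 8.6 × 10^-7 = 0.0038 × [IO3^-]^2  ⇒  [IO3^-] = 1.5 × 10^-2 M.
For AgIO3: 1.8 × 10^-8 = 0.003 × [IO3^-]  ⇒  [IO3^-] = 6.0 × 10^-6 M.
The salt with the lower threshold [IO3^-] precipitates first: AgIO3.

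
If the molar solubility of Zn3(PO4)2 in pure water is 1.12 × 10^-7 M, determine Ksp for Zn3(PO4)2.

Ksp = 1.90 × 10^-33

Zn3(PO4)2(s) <=> 3 Zn^2+ + 2 PO4^3-
For each mole of Zn3(PO4)2 that dissolves: [Zn^2+] = 3s, [PO4^3-] = 2s.
Ksp = [Zn^2+]^3[PO4^3-]^2
Ksp = (3s)^3(2s)^2 = 108s^5
With s = 1.12 × 10^-7: Ksp = 1.90 × 10^-33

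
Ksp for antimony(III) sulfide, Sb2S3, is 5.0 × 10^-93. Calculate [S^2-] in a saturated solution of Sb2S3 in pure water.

[S^2-] ≈ 4.1e-19 M

Sb2S3(s) ⇌ 2 Sb^3+ + 3 S^2-
Ksp = [Sb^3+]^2[S^2-]^3
With molar solubility s: [Sb^3+] = 2s, [S^2-] = 3s.
So Ksp = (2s)^2 × (3s)^3 = 108s^5
s = (5.0 × 10^-93 / 108)^(1/5) = 1.36 x 10^-19 M
[S^2-] = 3s = 4.1 × 10^-19 M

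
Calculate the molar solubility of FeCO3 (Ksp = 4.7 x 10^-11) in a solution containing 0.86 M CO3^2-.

FeCO3(s) <=> Fe^2+ + CO3^2-
Ksp = [Fe^2+][CO3^2-]
Let s be the molar solubility in this solution. [Fe^2+] = s, [CO3^2-] = 0.86 + s ≈ 0.86 (Ksp is small, so little additional dissolves).
Ksp ≈ s × 0.86
s = 5.5 × 10^-11 M
Check: s = 5.5 × 10^-11 ≪ 0.86, so the approximation is valid.

s = 5.5 x 10^-11 M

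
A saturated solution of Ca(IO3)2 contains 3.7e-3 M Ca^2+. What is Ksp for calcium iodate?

Ca(IO3)2(s) ⇌ Ca^2+(aq) + 2 IO3^-(aq)
Stoichiometry gives [IO3^-] = (2/1)[Ca^2+] = 7.40 x 10^-3 M.
Ksp = [Ca^2+][IO3^-]^2
Ksp = 3.7 × 10^-3 × (7.40 × 10^-3)^2 = 2.0 x 10^-7

Ksp ≈ 2.0e-7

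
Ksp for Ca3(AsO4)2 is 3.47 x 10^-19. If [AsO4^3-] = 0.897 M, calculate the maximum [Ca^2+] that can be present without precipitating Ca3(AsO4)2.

Ca3(AsO4)2(s) ⇌ 3 Ca^2+(aq) + 2 AsO4^3-(aq)
Ksp = [Ca^2+]^3[AsO4^3-]^2
Precipitation begins when Q = Ksp. With [AsO4^3-] = 0.897 M:
3.47 x 10^-19 = (0.897)^2 × [Ca^2+]^3
[Ca^2+] = (3.47 x 10^-19 / 8.046 × 10^-1)^(1/3) = 7.56 × 10^-7 M

7.56 x 10^-7 M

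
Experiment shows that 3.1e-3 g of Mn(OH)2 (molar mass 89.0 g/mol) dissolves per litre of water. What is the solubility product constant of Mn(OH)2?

Molar solubility s = (3.1 x 10^-3 g/L) / (89.0 g/mol) = 3.48 × 10^-5 M.
Mn(OH)2(s) ⇌ Mn^2+ + 2 OH^-
If s mol/L of Mn(OH)2 dissolves, [Mn^2+] = s and [OH^-] = 2s.
Ksp = [Mn^2+][OH^-]^2
So Ksp = s × (2s)^2 = 4s^3
With s = 3.48 × 10^-5: Ksp = 1.7 x 10^-13

1.7 × 10^-13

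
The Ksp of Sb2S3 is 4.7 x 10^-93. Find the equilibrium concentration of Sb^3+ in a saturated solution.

[Sb^3+] ≈ 2.7 × 10^-19 M

Sb2S3(s) ⇌ 2 Sb^3+ + 3 S^2-
Ksp = [Sb^3+]^2[S^2-]^3
With molar solubility s: [Sb^3+] = 2s, [S^2-] = 3s.
Substituting: Ksp = (2s)^2(3s)^3 = 108s^5
s = (4.7 x 10^-93 / 108)^(1/5) = 1.34 x 10^-19 M
[Sb^3+] = 2s = 2.7 × 10^-19 M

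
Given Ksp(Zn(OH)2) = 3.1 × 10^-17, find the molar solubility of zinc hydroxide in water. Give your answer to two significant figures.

s ≈ 2.0e-6 M

Zn(OH)2(s) <=> Zn^2+ + 2 OH^-
Ksp = [Zn^2+][OH^-]^2
Let s = molar solubility. Then [Zn^2+] = s and [OH^-] = 2s.
Ksp = s(2s)^2 = 4s^3
s^3 = 3.1 × 10^-17 / 4, so s = 2.0 × 10^-6 M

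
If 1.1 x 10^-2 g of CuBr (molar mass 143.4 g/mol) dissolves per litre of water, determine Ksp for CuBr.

Ksp ≈ 5.9e-9

Molar solubility s = (1.1 × 10^-2 g/L) / (143.4 g/mol) = 7.67 × 10^-5 M.
CuBr(s) ⇌ Cu^+ + Br^-
With molar solubility s: [Cu^+] = s, [Br^-] = s.
Ksp = [Cu^+][Br^-]
Ksp = (s)(s) = s^2
With s = 7.67 × 10^-5: Ksp = 5.9 x 10^-9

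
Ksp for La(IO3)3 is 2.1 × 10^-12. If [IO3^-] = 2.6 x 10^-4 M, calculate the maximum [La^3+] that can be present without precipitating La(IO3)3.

[La^3+] = 1.2 × 10^-1 M

La(IO3)3(s) <=> La^3+ + 3 IO3^-
Ksp = [La^3+][IO3^-]^3
Precipitation begins when Q = Ksp. With [IO3^-] = 2.6 x 10^-4 M:
2.1 × 10^-12 = (2.6 x 10^-4)^3 × [La^3+]
[La^3+] = (2.1 × 10^-12 / 1.76 x 10^-11) = 1.2 × 10^-1 M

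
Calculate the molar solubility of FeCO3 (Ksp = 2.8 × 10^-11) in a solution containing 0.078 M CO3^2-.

FeCO3(s) ⇌ Fe^2+(aq) + CO3^2-(aq)
Ksp = [Fe^2+][CO3^2-]
If s mol/L dissolves here, [Fe^2+] = s, [CO3^2-] = 0.078 + s ≈ 0.078 (Ksp is small, so little additional dissolves).
Ksp ≈ s × 0.078
s = 3.6 x 10^-10 M
Check: s = 3.6 x 10^-10 ≪ 0.078, so the approximation is valid.

3.6 × 10^-10 M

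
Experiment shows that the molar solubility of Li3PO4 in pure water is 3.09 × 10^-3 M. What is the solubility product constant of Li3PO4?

Li3PO4(s) ⇌ 3 Li^+(aq) + PO4^3-(aq)
With molar solubility s: [Li^+] = 3s, [PO4^3-] = s.
Ksp = [Li^+]^3[PO4^3-]
So Ksp = (3s)^3 × s = 27s^4
With s = 3.09 × 10^-3: Ksp = 2.46 x 10^-9

Ksp = 2.46 × 10^-9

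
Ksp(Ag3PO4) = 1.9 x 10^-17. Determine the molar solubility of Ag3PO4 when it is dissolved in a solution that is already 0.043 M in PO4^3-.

Ag3PO4(s) <=> 3 Ag^+ + PO4^3-
Ksp = [Ag^+]^3[PO4^3-]
If s mol/L dissolves here, [Ag^+] = 3s, [PO4^3-] = 0.043 + s ≈ 0.043 (Ksp is small, so little additional dissolves).
Ksp ≈ (3s)^3 × 0.043
s = 2.5 × 10^-6 M
Check: s = 2.5 × 10^-6 ≪ 0.043, so the approximation is valid.

s ≈ 2.5e-6 M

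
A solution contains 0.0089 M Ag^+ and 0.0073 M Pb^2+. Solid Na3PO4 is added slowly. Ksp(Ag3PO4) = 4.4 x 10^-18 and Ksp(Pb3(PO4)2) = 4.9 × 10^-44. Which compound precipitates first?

Precipitation of each salt starts when its ion product equals its Ksp.
For Ag3PO4: 4.4 x 10^-18 = (0.0089)^3 × [PO4^3-]  ⇒  [PO4^3-] = 6.2 × 10^-12 M.
For Pb3(PO4)2: 4.9 × 10^-44 = (0.0073)^3 × [PO4^3-]^2  ⇒  [PO4^3-] = 3.5 x 10^-19 M.
The salt with the lower threshold [PO4^3-] precipitates first: Pb3(PO4)2.

Pb3(PO4)2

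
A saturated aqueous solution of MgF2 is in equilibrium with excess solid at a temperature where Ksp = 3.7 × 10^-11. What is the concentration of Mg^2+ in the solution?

[Mg^2+] = 2.1 x 10^-4 M

MgF2(s) ⇌ Mg^2+ + 2 F^-
Ksp = [Mg^2+][F^-]^2
With molar solubility s: [Mg^2+] = s, [F^-] = 2s.
Substituting: Ksp = s(2s)^2 = 4s^3
Solving, s = (3.7 × 10^-11/4)^(1/3) = 2.10 × 10^-4 M
[Mg^2+] = s = 2.1 × 10^-4 M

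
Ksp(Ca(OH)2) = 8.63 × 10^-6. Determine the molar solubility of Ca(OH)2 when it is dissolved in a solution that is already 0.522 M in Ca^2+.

s ≈ 2.03 × 10^-3 M

Ca(OH)2(s) ⇌ Ca^2+ + 2 OH^-
Ksp = [Ca^2+][OH^-]^2
Let s = moles of Ca(OH)2 that dissolve per litre. [Ca^2+] = 0.522 + s ≈ 0.522, [OH^-] = 2s (since the Ca^2+ already present dominates).
Ksp ≈ 0.522 × (2s)^2
s = 2.03 x 10^-3 M
Check: s = 2.0 x 10^-3 ≪ 0.522, so the approximation is valid.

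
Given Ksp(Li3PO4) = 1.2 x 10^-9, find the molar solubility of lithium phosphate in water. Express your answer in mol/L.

Li3PO4(s) ⇌ 3 Li^+(aq) + PO4^3-(aq)
Ksp = [Li^+]^3[PO4^3-]
If s mol/L of Li3PO4 dissolves, [Li^+] = 3s and [PO4^3-] = s.
Ksp = (3s)^3s = 27s^4
s^4 = 1.2 x 10^-9 / 27, so s = 2.6 x 10^-3 M

s = 2.6 × 10^-3 M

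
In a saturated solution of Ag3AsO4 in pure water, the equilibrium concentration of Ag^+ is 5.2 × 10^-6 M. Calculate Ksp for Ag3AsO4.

Ag3AsO4(s) <=> 3 Ag^+(aq) + AsO4^3-(aq)
Stoichiometry gives [AsO4^3-] = (1/3)[Ag^+] = 1.73 × 10^-6 M.
Ksp = [Ag^+]^3[AsO4^3-]
Ksp = (5.2 × 10^-6)^3 × 1.73 × 10^-6 = 2.4 × 10^-22

Ksp ≈ 2.4 x 10^-22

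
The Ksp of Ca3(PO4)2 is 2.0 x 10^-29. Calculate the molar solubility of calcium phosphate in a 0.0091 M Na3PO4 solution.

Ca3(PO4)2(s) <=> 3 Ca^2+(aq) + 2 PO4^3-(aq)
Ksp = [Ca^2+]^3[PO4^3-]^2
Let s be the molar solubility in this solution. [Ca^2+] = 3s, [PO4^3-] = 0.0091 + 2s ≈ 0.0091 (common-ion effect: PO4^3- is already 0.0091 M).
Ksp ≈ (3s)^3 × (0.0091)^2
s = 2.1 x 10^-9 M
Check: 2s = 4.2 × 10^-9 ≪ 0.0091, so the approximation is valid.

s ≈ 2.1 x 10^-9 M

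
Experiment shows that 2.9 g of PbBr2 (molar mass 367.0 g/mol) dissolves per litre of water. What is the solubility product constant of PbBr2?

Molar solubility s = (2.9 g/L) / (367.0 g/mol) = 7.90 × 10^-3 M.
PbBr2(s) <=> Pb^2+(aq) + 2 Br^-(aq)
For each mole of PbBr2 that dissolves: [Pb^2+] = s, [Br^-] = 2s.
Ksp = [Pb^2+][Br^-]^2
So Ksp = s × (2s)^2 = 4s^3
With s = 7.90 × 10^-3: Ksp = 2.0 x 10^-6

2.0e-6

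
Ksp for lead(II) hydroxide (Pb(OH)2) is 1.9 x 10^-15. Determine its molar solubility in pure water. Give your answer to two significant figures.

s = 7.8 × 10^-6 M

Pb(OH)2(s) ⇌ Pb^2+ + 2 OH^-
Ksp = [Pb^2+][OH^-]^2
For each mole of Pb(OH)2 that dissolves: [Pb^2+] = s, [OH^-] = 2s.
So Ksp = s × (2s)^2 = 4s^3
Solving, s = (1.9 x 10^-15/4)^(1/3) = 7.8 × 10^-6 M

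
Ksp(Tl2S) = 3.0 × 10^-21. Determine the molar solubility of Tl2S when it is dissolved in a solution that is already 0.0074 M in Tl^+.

Tl2S(s) ⇌ 2 Tl^+ + S^2-
Ksp = [Tl^+]^2[S^2-]
If s mol/L dissolves here, [Tl^+] = 0.0074 + 2s ≈ 0.0074, [S^2-] = s (common-ion effect: Tl^+ is already 0.0074 M).
Ksp ≈ (0.0074)^2 × s
s = 5.5 × 10^-17 M
Check: 2s = 1.1 x 10^-16 ≪ 0.0074, so the approximation is valid.

5.5e-17 M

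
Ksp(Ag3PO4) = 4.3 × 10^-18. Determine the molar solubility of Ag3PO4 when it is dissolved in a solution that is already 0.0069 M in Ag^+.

Ag3PO4(s) ⇌ 3 Ag^+(aq) + PO4^3-(aq)
Ksp = [Ag^+]^3[PO4^3-]
If s mol/L dissolves here, [Ag^+] = 0.0069 + 3s ≈ 0.0069, [PO4^3-] = s (common-ion effect: Ag^+ is already 0.0069 M).
Ksp ≈ (0.0069)^3 × s
s = 1.3 x 10^-11 M
Check: 3s = 3.9 × 10^-11 ≪ 0.0069, so the approximation is valid.

1.3 x 10^-11 M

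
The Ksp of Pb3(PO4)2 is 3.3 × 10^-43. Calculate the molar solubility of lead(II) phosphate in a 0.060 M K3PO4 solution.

Pb3(PO4)2(s) ⇌ 3 Pb^2+ + 2 PO4^3-
Ksp = [Pb^2+]^3[PO4^3-]^2
Let s = moles of Pb3(PO4)2 that dissolve per litre. [Pb^2+] = 3s, [PO4^3-] = 0.060 + 2s ≈ 0.060 (common-ion effect: PO4^3- is already 0.060 M).
Ksp ≈ (3s)^3 × (0.060)^2
s = 1.5 × 10^-14 M
Check: 2s = 3.0 × 10^-14 ≪ 0.060, so the approximation is valid.

1.5 x 10^-14 M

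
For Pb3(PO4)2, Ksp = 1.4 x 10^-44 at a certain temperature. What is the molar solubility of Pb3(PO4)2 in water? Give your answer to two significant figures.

Pb3(PO4)2(s) ⇌ 3 Pb^2+(aq) + 2 PO4^3-(aq)
Ksp = [Pb^2+]^3[PO4^3-]^2
With molar solubility s: [Pb^2+] = 3s, [PO4^3-] = 2s.
Substituting: Ksp = (3s)^3(2s)^2 = 108s^5
Solving, s = (1.4 x 10^-44/108)^(1/5) = 6.6 × 10^-10 M

6.6 × 10^-10 M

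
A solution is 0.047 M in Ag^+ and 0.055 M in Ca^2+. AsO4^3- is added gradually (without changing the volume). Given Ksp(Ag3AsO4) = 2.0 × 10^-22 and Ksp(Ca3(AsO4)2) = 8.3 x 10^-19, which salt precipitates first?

Precipitation of each salt starts when its ion product equals its Ksp.
For Ag3AsO4: 2.0 × 10^-22 = (0.047)^3 × [AsO4^3-]  ⇒  [AsO4^3-] = 1.9 x 10^-18 M.
For Ca3(AsO4)2: 8.3 x 10^-19 = (0.055)^3 × [AsO4^3-]^2  ⇒  [AsO4^3-] = 7.1 x 10^-8 M.
The salt with the lower threshold [AsO4^3-] precipitates first: Ag3AsO4.

Ag3AsO4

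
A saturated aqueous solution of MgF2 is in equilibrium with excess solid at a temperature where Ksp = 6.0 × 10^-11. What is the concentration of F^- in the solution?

[F^-] = 4.9 × 10^-4 M

MgF2(s) ⇌ Mg^2+ + 2 F^-
Ksp = [Mg^2+][F^-]^2
If s mol/L of MgF2 dissolves, [Mg^2+] = s and [F^-] = 2s.
So Ksp = s × (2s)^2 = 4s^3
Solving, s = (6.0 × 10^-11/4)^(1/3) = 2.47 x 10^-4 M
[F^-] = 2s = 4.9 × 10^-4 M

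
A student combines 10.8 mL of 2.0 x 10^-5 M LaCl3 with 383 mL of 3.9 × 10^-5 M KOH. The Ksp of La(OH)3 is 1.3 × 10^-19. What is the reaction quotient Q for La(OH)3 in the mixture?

Total volume = 10.8 + 383 = 393.8 mL.
[La^3+] = 2.0 × 10^-5 × (10.8/393.8) = 5.49 × 10^-7 M
[OH^-] = 3.9 × 10^-5 × (383/393.8) = 3.79 × 10^-5 M
La(OH)3(s) ⇌ La^3+ + 3 OH^-, so Q = [La^3+][OH^-]^3
Q = (5.49 × 10^-7)(3.79 × 10^-5)^3 = 3.0 × 10^-20
Q < Ksp, so no precipitate of La(OH)3 forms.

Q = 3.0e-20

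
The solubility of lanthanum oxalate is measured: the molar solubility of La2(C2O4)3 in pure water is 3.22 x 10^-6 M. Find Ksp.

3.74 × 10^-26

La2(C2O4)3(s) <=> 2 La^3+ + 3 C2O4^2-
If s mol/L of La2(C2O4)3 dissolves, [La^3+] = 2s and [C2O4^2-] = 3s.
Ksp = [La^3+]^2[C2O4^2-]^3
Ksp = (2s)^2(3s)^3 = 108s^5
Ksp = 108 × (3.22 x 10^-6)^5 = 3.74 × 10^-26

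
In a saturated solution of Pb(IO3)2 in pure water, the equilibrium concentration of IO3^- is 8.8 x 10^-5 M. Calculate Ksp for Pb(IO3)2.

Pb(IO3)2(s) <=> Pb^2+ + 2 IO3^-
Stoichiometry gives [Pb^2+] = (1/2)[IO3^-] = 4.40 × 10^-5 M.
Ksp = [Pb^2+][IO3^-]^2
Ksp = 4.40 × 10^-5 × (8.8 × 10^-5)^2 = 3.4 × 10^-13

Ksp = 3.4e-13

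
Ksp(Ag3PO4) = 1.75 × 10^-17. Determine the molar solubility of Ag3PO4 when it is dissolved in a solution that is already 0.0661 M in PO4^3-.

Ag3PO4(s) ⇌ 3 Ag^+ + PO4^3-
Ksp = [Ag^+]^3[PO4^3-]
If s mol/L dissolves here, [Ag^+] = 3s, [PO4^3-] = 0.0661 + s ≈ 0.0661 (since the PO4^3- already present dominates).
Ksp ≈ (3s)^3 × 0.0661
s = 2.14 × 10^-6 M
Check: s = 2.1 × 10^-6 ≪ 0.0661, so the approximation is valid.

s ≈ 2.14e-6 M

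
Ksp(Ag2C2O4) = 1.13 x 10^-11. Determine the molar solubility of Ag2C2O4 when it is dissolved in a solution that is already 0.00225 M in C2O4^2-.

Ag2C2O4(s) ⇌ 2 Ag^+(aq) + C2O4^2-(aq)
Ksp = [Ag^+]^2[C2O4^2-]
Let s be the molar solubility in this solution. [Ag^+] = 2s, [C2O4^2-] = 0.00225 + s ≈ 0.00225 (since the C2O4^2- already present dominates).
Ksp ≈ (2s)^2 × 0.00225
s = 3.54 × 10^-5 M
Check: s = 3.5 x 10^-5 ≪ 0.00225, so the approximation is valid.

s = 3.54 × 10^-5 M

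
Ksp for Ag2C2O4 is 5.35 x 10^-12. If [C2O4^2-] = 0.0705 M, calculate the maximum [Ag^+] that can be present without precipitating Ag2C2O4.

8.71 × 10^-6 M

Ag2C2O4(s) ⇌ 2 Ag^+(aq) + C2O4^2-(aq)
Ksp = [Ag^+]^2[C2O4^2-]
Precipitation begins when Q = Ksp. With [C2O4^2-] = 0.0705 M:
5.35 x 10^-12 = (0.0705) × [Ag^+]^2
[Ag^+] = (5.35 x 10^-12 / 7.05 x 10^-2)^(1/2) = 8.71 x 10^-6 M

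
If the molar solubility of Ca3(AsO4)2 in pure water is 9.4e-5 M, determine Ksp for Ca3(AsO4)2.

Ca3(AsO4)2(s) ⇌ 3 Ca^2+ + 2 AsO4^3-
For each mole of Ca3(AsO4)2 that dissolves: [Ca^2+] = 3s, [AsO4^3-] = 2s.
Ksp = [Ca^2+]^3[AsO4^3-]^2
Substituting: Ksp = (3s)^3(2s)^2 = 108s^5
Ksp = 108 × (9.4 x 10^-5)^5 = 7.9 × 10^-19

Ksp ≈ 7.9 × 10^-19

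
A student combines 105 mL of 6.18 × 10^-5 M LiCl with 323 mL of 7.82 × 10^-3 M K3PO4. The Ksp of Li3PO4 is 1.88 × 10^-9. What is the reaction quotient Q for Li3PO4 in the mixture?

Total volume = 105 + 323 = 428 mL.
[Li^+] = 6.18 × 10^-5 × (105/428) = 1.516 × 10^-5 M
[PO4^3-] = 7.82 × 10^-3 × (323/428) = 5.902 x 10^-3 M
Li3PO4(s) <=> 3 Li^+ + PO4^3-, so Q = [Li^+]^3[PO4^3-]
Q = (1.516 × 10^-5)^3(5.902 x 10^-3) = 2.06 × 10^-17
Q < Ksp, so no precipitate of Li3PO4 forms.

2.06 x 10^-17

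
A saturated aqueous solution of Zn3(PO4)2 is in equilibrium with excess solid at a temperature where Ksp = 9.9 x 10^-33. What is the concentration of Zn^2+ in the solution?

4.7 × 10^-7 M

Zn3(PO4)2(s) ⇌ 3 Zn^2+ + 2 PO4^3-
Ksp = [Zn^2+]^3[PO4^3-]^2
With molar solubility s: [Zn^2+] = 3s, [PO4^3-] = 2s.
Ksp = (3s)^3(2s)^2 = 108s^5
s^5 = 9.9 x 10^-33 / 108, so s = 1.56 × 10^-7 M
[Zn^2+] = 3s = 4.7 × 10^-7 M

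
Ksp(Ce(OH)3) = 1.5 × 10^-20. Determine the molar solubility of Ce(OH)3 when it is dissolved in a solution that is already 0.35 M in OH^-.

s ≈ 3.5 × 10^-19 M

Ce(OH)3(s) <=> Ce^3+(aq) + 3 OH^-(aq)
Ksp = [Ce^3+][OH^-]^3
Let s be the molar solubility in this solution. [Ce^3+] = s, [OH^-] = 0.35 + 3s ≈ 0.35 (Ksp is small, so little additional dissolves).
Ksp ≈ s × (0.35)^3
s = 3.5 × 10^-19 M
Check: 3s = 1.0 × 10^-18 ≪ 0.35, so the approximation is valid.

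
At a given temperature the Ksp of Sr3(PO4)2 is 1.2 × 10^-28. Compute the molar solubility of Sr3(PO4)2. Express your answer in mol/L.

Sr3(PO4)2(s) ⇌ 3 Sr^2+ + 2 PO4^3-
Ksp = [Sr^2+]^3[PO4^3-]^2
Let s = molar solubility. Then [Sr^2+] = 3s and [PO4^3-] = 2s.
Substituting: Ksp = (3s)^3(2s)^2 = 108s^5
Solving, s = (1.2 × 10^-28/108)^(1/5) = 1.0 × 10^-6 M

s ≈ 1.0 x 10^-6 M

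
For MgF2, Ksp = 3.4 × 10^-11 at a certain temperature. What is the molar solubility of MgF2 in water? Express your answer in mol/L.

MgF2(s) ⇌ Mg^2+(aq) + 2 F^-(aq)
Ksp = [Mg^2+][F^-]^2
With molar solubility s: [Mg^2+] = s, [F^-] = 2s.
So Ksp = s × (2s)^2 = 4s^3
s^3 = 3.4 × 10^-11 / 4, so s = 2.0 x 10^-4 M

s ≈ 2.0 × 10^-4 M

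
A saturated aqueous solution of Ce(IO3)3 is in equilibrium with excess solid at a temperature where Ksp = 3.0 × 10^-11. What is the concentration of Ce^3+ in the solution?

Ce(IO3)3(s) ⇌ Ce^3+(aq) + 3 IO3^-(aq)
Ksp = [Ce^3+][IO3^-]^3
If s mol/L of Ce(IO3)3 dissolves, [Ce^3+] = s and [IO3^-] = 3s.
Ksp = s(3s)^3 = 27s^4
s = (3.0 × 10^-11 / 27)^(1/4) = 1.03 × 10^-3 M
[Ce^3+] = s = 1.0 x 10^-3 M

[Ce^3+] ≈ 1.0e-3 M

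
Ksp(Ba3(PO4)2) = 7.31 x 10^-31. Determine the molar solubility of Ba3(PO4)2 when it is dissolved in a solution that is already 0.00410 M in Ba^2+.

Ba3(PO4)2(s) ⇌ 3 Ba^2+ + 2 PO4^3-
Ksp = [Ba^2+]^3[PO4^3-]^2
If s mol/L dissolves here, [Ba^2+] = 0.00410 + 3s ≈ 0.00410, [PO4^3-] = 2s (common-ion effect: Ba^2+ is already 0.00410 M).
Ksp ≈ (0.00410)^3 × (2s)^2
s = 1.63 x 10^-12 M
Check: 3s = 4.9 × 10^-12 ≪ 0.00410, so the approximation is valid.

s ≈ 1.63e-12 M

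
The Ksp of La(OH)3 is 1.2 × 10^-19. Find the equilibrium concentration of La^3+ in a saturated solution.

[La^3+] ≈ 8.2 x 10^-6 M

La(OH)3(s) ⇌ La^3+(aq) + 3 OH^-(aq)
Ksp = [La^3+][OH^-]^3
Let s = molar solubility. Then [La^3+] = s and [OH^-] = 3s.
Substituting: Ksp = s(3s)^3 = 27s^4
s = (1.2 × 10^-19 / 27)^(1/4) = 8.16 × 10^-6 M
[La^3+] = s = 8.2 × 10^-6 M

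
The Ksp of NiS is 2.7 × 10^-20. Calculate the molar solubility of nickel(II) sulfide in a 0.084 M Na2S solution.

s ≈ 3.2 x 10^-19 M

NiS(s) ⇌ Ni^2+(aq) + S^2-(aq)
Ksp = [Ni^2+][S^2-]
Let s be the molar solubility in this solution. [Ni^2+] = s, [S^2-] = 0.084 + s ≈ 0.084 (since S^2- from Na2S dominates).
Ksp ≈ s × 0.084
s = 3.2 × 10^-19 M
Check: s = 3.2 × 10^-19 ≪ 0.084, so the approximation is valid.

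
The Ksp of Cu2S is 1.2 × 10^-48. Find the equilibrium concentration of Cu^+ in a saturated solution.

Cu2S(s) ⇌ 2 Cu^+ + S^2-
Ksp = [Cu^+]^2[S^2-]
Let s = molar solubility. Then [Cu^+] = 2s and [S^2-] = s.
Ksp = (2s)^2s = 4s^3
s^3 = 1.2 × 10^-48 / 4, so s = 6.69 x 10^-17 M
[Cu^+] = 2s = 1.3 × 10^-16 M

[Cu^+] = 1.3 × 10^-16 M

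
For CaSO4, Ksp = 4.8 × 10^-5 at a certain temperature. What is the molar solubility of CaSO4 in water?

CaSO4(s) <=> Ca^2+(aq) + SO4^2-(aq)
Ksp = [Ca^2+][SO4^2-]
Let s = molar solubility. Then [Ca^2+] = s and [SO4^2-] = s.
Ksp = s^2
s = √(4.8 × 10^-5) = 6.9 x 10^-3 M

s = 6.9 x 10^-3 M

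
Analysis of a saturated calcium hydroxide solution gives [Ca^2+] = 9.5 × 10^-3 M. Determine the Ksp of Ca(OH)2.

Ksp = 3.4 × 10^-6

Ca(OH)2(s) <=> Ca^2+(aq) + 2 OH^-(aq)
Stoichiometry gives [OH^-] = (2/1)[Ca^2+] = 1.90 x 10^-2 M.
Ksp = [Ca^2+][OH^-]^2
Ksp = 9.5 × 10^-3 × (1.90 x 10^-2)^2 = 3.4 × 10^-6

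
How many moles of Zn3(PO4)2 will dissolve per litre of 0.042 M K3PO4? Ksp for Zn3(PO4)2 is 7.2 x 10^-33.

5.3e-11 M

Zn3(PO4)2(s) <=> 3 Zn^2+ + 2 PO4^3-
Ksp = [Zn^2+]^3[PO4^3-]^2
Let s = moles of Zn3(PO4)2 that dissolve per litre. [Zn^2+] = 3s, [PO4^3-] = 0.042 + 2s ≈ 0.042 (since PO4^3- from K3PO4 dominates).
Ksp ≈ (3s)^3 × (0.042)^2
s = 5.3 x 10^-11 M
Check: 2s = 1.1 × 10^-10 ≪ 0.042, so the approximation is valid.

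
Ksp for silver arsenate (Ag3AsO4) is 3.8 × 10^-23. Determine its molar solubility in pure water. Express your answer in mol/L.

Ag3AsO4(s) ⇌ 3 Ag^+(aq) + AsO4^3-(aq)
Ksp = [Ag^+]^3[AsO4^3-]
For each mole of Ag3AsO4 that dissolves: [Ag^+] = 3s, [AsO4^3-] = s.
Ksp = (3s)^3s = 27s^4
s = (3.8 × 10^-23 / 27)^(1/4) = 1.1 × 10^-6 M

s = 1.1 × 10^-6 M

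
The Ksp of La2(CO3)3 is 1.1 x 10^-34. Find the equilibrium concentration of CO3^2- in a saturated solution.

[CO3^2-] = 1.9 x 10^-7 M

La2(CO3)3(s) ⇌ 2 La^3+ + 3 CO3^2-
Ksp = [La^3+]^2[CO3^2-]^3
For each mole of La2(CO3)3 that dissolves: [La^3+] = 2s, [CO3^2-] = 3s.
So Ksp = (2s)^2 × (3s)^3 = 108s^5
Solving, s = (1.1 x 10^-34/108)^(1/5) = 6.33 × 10^-8 M
[CO3^2-] = 3s = 1.9 × 10^-7 M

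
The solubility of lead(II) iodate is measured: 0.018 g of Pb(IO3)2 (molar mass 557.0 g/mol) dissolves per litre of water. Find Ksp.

Molar solubility s = (1.8 × 10^-2 g/L) / (557.0 g/mol) = 3.23 x 10^-5 M.
Pb(IO3)2(s) <=> Pb^2+ + 2 IO3^-
For each mole of Pb(IO3)2 that dissolves: [Pb^2+] = s, [IO3^-] = 2s.
Ksp = [Pb^2+][IO3^-]^2
Substituting: Ksp = s(2s)^2 = 4s^3
Ksp = 4 × (3.23 x 10^-5)^3 = 1.3 x 10^-13

1.3 x 10^-13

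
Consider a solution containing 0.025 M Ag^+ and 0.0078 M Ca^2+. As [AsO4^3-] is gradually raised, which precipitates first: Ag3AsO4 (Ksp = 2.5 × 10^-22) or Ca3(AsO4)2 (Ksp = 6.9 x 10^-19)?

Ag3AsO4

Precipitation of each salt starts when its ion product equals its Ksp.
For Ag3AsO4: 2.5 × 10^-22 = (0.025)^3 × [AsO4^3-]  ⇒  [AsO4^3-] = 1.6 x 10^-17 M.
For Ca3(AsO4)2: 6.9 x 10^-19 = (0.0078)^3 × [AsO4^3-]^2  ⇒  [AsO4^3-] = 1.2 x 10^-6 M.
The salt with the lower threshold [AsO4^3-] precipitates first: Ag3AsO4.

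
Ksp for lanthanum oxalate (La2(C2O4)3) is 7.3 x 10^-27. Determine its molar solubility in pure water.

La2(C2O4)3(s) ⇌ 2 La^3+ + 3 C2O4^2-
Ksp = [La^3+]^2[C2O4^2-]^3
Let s = molar solubility. Then [La^3+] = 2s and [C2O4^2-] = 3s.
Ksp = (2s)^2(3s)^3 = 108s^5
s = (7.3 x 10^-27 / 108)^(1/5) = 2.3 × 10^-6 M

s = 2.3 × 10^-6 M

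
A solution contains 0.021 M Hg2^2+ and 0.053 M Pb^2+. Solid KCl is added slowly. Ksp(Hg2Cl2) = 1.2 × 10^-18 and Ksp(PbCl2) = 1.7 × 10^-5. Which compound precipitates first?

Precipitation of each salt starts when its ion product equals its Ksp.
For Hg2Cl2: 1.2 × 10^-18 = 0.021 × [Cl^-]^2  ⇒  [Cl^-] = 7.6 x 10^-9 M.
For PbCl2: 1.7 × 10^-5 = 0.053 × [Cl^-]^2  ⇒  [Cl^-] = 1.8 × 10^-2 M.
The salt with the lower threshold [Cl^-] precipitates first: Hg2Cl2.

Hg2Cl2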